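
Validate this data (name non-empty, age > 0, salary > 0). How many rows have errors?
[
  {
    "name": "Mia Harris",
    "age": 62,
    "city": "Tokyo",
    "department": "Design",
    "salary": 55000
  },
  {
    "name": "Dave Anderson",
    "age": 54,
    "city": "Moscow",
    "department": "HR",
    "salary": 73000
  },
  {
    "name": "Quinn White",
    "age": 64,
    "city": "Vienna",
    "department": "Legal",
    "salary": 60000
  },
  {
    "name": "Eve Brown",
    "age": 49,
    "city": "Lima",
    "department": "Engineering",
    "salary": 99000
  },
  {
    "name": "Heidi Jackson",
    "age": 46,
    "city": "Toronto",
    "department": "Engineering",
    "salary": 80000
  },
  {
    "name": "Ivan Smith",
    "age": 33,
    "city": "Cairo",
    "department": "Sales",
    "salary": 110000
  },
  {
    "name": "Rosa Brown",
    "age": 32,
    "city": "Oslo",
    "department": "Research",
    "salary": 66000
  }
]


Validating 7 records:
Rules: name non-empty, age > 0, salary > 0

  Row 1 (Mia Harris): OK
  Row 2 (Dave Anderson): OK
  Row 3 (Quinn White): OK
  Row 4 (Eve Brown): OK
  Row 5 (Heidi Jackson): OK
  Row 6 (Ivan Smith): OK
  Row 7 (Rosa Brown): OK

Total errors: 0

0 errors


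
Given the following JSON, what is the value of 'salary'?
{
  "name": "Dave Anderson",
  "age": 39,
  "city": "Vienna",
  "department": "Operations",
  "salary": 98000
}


Looking up field 'salary'
Value: 98000

98000


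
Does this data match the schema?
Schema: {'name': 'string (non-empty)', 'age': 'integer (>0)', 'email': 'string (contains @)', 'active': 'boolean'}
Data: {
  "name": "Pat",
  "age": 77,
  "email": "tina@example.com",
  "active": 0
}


Validating each field against schema:
  name: OK (non-empty string)
  age: OK (positive integer)
  email: OK (string with @)
  active: FAIL (0 is not a boolean)

Result: INVALID (1 error: active)

INVALID (1 error: active)


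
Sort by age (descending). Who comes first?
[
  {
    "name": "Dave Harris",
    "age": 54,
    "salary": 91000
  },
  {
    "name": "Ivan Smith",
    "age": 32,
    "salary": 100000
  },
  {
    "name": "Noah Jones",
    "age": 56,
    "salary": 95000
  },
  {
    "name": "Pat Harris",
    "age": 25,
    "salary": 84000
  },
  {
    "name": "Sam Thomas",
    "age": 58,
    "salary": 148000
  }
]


Sort by: age (descending)

Sorted order:
  1. Sam Thomas (age = 58)
  2. Noah Jones (age = 56)
  3. Dave Harris (age = 54)
  4. Ivan Smith (age = 32)
  5. Pat Harris (age = 25)

First: Sam Thomas

Sam Thomas


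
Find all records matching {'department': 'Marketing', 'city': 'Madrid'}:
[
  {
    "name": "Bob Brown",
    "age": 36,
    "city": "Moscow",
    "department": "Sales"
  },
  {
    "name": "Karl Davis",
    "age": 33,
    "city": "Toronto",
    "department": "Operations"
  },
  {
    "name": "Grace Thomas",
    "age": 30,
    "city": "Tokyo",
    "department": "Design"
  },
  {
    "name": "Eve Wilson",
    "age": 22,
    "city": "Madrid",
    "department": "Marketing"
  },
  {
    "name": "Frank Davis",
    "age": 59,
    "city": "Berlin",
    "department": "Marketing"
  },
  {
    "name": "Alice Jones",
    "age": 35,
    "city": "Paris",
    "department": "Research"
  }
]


Search criteria: {'department': 'Marketing', 'city': 'Madrid'}

Checking 6 records:
  Bob Brown: {department: Sales, city: Moscow}
  Karl Davis: {department: Operations, city: Toronto}
  Grace Thomas: {department: Design, city: Tokyo}
  Eve Wilson: {department: Marketing, city: Madrid} <-- MATCH
  Frank Davis: {department: Marketing, city: Berlin}
  Alice Jones: {department: Research, city: Paris}

Matches: ["Eve Wilson"]

["Eve Wilson"]


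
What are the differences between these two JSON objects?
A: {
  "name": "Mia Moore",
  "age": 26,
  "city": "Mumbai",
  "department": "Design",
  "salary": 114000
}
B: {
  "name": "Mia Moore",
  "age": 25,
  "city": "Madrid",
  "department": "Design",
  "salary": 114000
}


Comparing each field (in key order):
  name: same
  age: DIFFERENT
  city: DIFFERENT
  department: same
  salary: same
Differences:
  age: 26 -> 25
  city: Mumbai -> Madrid

2 field(s) changed

2 changes: age, city


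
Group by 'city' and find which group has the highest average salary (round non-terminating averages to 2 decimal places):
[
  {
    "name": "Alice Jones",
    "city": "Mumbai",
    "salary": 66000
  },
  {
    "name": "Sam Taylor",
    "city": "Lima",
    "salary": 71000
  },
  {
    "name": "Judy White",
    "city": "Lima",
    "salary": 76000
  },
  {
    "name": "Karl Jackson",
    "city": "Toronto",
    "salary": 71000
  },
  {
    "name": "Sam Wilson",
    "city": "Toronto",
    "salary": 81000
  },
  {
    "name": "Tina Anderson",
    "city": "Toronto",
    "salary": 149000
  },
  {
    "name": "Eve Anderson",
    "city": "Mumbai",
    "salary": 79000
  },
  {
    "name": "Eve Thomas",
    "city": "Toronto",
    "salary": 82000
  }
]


Group by: city

Groups:
  Lima: 2 people, avg salary = 147000/2 = $73500
  Mumbai: 2 people, avg salary = 145000/2 = $72500
  Toronto: 4 people, avg salary = 383000/4 = $95750

Highest average salary: Toronto ($95750)

Toronto ($95750)


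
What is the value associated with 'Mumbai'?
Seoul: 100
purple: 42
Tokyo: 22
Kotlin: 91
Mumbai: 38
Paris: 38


Looking up key 'Mumbai'
Value: 38

38


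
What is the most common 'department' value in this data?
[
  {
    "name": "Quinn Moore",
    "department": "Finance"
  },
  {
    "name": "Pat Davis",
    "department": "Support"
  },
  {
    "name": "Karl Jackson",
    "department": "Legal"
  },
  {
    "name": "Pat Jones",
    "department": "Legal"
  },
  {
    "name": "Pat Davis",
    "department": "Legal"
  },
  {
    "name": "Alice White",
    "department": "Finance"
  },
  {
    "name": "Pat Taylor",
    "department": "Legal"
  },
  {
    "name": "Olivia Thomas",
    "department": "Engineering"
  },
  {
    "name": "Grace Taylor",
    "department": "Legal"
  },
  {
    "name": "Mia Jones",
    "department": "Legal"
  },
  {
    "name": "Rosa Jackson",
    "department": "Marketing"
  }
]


Counting 'department' values across 11 records:

  Legal: 6 ######
  Finance: 2 ##
  Support: 1 #
  Engineering: 1 #
  Marketing: 1 #

Most common: Legal (6 times)

Legal (6 times)


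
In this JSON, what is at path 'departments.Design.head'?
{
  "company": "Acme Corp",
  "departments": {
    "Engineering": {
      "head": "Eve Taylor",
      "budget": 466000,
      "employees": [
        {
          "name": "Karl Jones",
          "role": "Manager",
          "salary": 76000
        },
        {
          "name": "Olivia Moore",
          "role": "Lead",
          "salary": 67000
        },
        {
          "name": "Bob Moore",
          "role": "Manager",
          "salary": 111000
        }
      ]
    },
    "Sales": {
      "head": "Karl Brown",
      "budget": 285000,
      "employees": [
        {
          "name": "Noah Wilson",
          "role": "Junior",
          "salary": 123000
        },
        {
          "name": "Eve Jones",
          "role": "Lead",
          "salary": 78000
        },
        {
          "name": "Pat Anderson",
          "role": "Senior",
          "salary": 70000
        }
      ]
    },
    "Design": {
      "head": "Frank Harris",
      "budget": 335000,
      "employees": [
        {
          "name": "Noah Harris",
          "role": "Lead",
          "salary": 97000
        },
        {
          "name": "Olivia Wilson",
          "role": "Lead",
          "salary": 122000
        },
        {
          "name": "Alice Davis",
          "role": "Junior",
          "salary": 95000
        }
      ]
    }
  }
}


Path: departments.Design.head

Navigate:
  -> departments
  -> Design
  -> head = 'Frank Harris'

Frank Harris


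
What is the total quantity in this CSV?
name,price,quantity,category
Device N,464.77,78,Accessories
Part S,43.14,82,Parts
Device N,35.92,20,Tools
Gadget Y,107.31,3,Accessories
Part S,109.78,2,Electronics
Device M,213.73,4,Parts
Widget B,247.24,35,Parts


Computing total quantity:
Values: [78, 82, 20, 3, 2, 4, 35]
Sum = 224

224


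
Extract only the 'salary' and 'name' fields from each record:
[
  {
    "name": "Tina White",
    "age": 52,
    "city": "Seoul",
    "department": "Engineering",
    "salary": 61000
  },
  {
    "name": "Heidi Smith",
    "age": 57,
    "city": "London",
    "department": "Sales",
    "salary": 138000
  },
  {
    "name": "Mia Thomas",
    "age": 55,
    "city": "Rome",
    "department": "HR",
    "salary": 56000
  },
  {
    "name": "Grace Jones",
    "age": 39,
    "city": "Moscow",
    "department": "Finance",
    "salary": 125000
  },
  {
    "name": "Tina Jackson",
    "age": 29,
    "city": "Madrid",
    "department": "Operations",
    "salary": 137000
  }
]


Original: 5 records with fields: name, age, city, department, salary
Keep: ['salary', 'name']
Drop: ['age', 'city', 'department']
Result: 5 records, 2 fields each

[
  {
    "salary": 61000,
    "name": "Tina White"
  },
  {
    "salary": 138000,
    "name": "Heidi Smith"
  },
  {
    "salary": 56000,
    "name": "Mia Thomas"
  },
  {
    "salary": 125000,
    "name": "Grace Jones"
  },
  {
    "salary": 137000,
    "name": "Tina Jackson"
  }
]


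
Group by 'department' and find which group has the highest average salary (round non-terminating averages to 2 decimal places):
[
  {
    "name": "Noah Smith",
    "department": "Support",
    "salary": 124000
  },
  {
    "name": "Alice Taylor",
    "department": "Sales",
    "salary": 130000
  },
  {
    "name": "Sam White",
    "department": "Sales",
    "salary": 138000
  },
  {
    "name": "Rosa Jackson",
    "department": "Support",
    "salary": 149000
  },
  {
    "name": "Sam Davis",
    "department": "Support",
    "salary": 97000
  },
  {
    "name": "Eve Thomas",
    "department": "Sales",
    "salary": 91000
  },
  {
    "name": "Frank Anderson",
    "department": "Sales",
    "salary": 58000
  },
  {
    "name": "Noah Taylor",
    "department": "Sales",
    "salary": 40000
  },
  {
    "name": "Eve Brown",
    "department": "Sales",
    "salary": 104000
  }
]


Group by: department

Groups:
  Sales: 6 people, avg salary = 561000/6 = $93500
  Support: 3 people, avg salary = 370000/3 ≈ $123333.33

Highest average salary: Support (≈$123333.33)

Support (≈$123333.33)


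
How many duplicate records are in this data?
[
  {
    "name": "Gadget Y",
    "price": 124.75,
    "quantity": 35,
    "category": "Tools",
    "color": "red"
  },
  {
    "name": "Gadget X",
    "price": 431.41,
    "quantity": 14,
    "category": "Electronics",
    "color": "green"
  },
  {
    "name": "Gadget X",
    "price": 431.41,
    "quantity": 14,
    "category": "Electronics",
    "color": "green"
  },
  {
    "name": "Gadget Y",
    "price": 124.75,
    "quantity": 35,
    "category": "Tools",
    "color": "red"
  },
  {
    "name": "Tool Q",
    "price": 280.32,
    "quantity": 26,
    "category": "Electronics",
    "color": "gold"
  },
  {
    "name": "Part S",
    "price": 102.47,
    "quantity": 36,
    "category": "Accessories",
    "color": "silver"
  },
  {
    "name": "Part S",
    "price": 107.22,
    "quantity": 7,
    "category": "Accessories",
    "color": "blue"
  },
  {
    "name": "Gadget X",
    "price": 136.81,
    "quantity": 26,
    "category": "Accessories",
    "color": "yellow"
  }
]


Checking 8 records for duplicates:

  Row 1: Gadget Y ($124.75, qty 35)
  Row 2: Gadget X ($431.41, qty 14)
  Row 3: Gadget X ($431.41, qty 14) <-- DUPLICATE
  Row 4: Gadget Y ($124.75, qty 35) <-- DUPLICATE
  Row 5: Tool Q ($280.32, qty 26)
  Row 6: Part S ($102.47, qty 36)
  Row 7: Part S ($107.22, qty 7)
  Row 8: Gadget X ($136.81, qty 26)

Duplicates found: 2
Unique records: 6

2 duplicates, 6 unique


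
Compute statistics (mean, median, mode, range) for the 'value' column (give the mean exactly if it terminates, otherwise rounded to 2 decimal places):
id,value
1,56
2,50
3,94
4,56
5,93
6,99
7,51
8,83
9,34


Data: [56, 50, 94, 56, 93, 99, 51, 83, 34]
Count: 9
Sum: 616
Mean: 616/9 ≈ 68.44 (rounded to 2 decimal places)
Sorted: [34, 50, 51, 56, 56, 83, 93, 94, 99]
Median: 56.0
Mode: 56 (2 times)
Range: 99 - 34 = 65
Min: 34, Max: 99

mean≈68.44, median=56.0, mode=56, range=65


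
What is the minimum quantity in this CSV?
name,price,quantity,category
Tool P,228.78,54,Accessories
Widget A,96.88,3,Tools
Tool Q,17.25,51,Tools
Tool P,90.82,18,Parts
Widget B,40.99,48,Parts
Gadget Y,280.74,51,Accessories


Computing minimum quantity:
Values: [54, 3, 51, 18, 48, 51]
Min = 3

3


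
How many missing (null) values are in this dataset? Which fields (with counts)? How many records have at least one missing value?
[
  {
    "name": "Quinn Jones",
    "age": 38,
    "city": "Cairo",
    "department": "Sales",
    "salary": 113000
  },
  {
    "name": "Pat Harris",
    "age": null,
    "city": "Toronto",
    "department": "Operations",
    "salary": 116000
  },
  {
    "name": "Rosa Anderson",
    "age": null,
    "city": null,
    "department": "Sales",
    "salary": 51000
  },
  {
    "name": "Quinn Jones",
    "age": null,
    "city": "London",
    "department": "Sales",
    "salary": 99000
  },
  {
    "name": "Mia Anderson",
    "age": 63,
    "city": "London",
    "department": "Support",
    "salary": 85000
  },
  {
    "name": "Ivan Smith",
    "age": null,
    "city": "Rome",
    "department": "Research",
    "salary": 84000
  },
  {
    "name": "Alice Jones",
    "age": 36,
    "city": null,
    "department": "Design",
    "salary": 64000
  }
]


Checking for missing (null) values in 7 records:

  Quinn Jones: complete
  Pat Harris: age
  Rosa Anderson: age, city
  Quinn Jones: age
  Mia Anderson: complete
  Ivan Smith: age
  Alice Jones: city

Per field:
  name: 0 missing
  age: 4 missing
  city: 2 missing
  department: 0 missing
  salary: 0 missing

Total missing values: 6
Records with any missing: 5

6 missing values (age: 4, city: 2); 5 incomplete records


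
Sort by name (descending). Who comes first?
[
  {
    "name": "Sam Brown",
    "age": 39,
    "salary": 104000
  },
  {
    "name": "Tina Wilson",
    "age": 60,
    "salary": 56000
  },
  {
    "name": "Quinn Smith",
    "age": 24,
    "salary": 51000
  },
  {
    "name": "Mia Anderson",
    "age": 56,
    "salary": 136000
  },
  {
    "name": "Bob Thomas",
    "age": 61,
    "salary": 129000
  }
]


Sort by: name (descending)

Sorted order:
  1. Tina Wilson (name = Tina Wilson)
  2. Sam Brown (name = Sam Brown)
  3. Quinn Smith (name = Quinn Smith)
  4. Mia Anderson (name = Mia Anderson)
  5. Bob Thomas (name = Bob Thomas)

First: Tina Wilson

Tina Wilson


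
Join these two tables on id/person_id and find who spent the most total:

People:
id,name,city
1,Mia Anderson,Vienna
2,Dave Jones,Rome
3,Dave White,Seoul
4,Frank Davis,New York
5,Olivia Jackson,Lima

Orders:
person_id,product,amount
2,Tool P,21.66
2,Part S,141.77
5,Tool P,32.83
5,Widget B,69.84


Join on: people.id = orders.person_id

Joined rows:
  Dave Jones (Rome) bought Tool P for $21.66
  Dave Jones (Rome) bought Part S for $141.77
  Olivia Jackson (Lima) bought Tool P for $32.83
  Olivia Jackson (Lima) bought Widget B for $69.84

Total per person:
  Dave Jones: $163.43
  Olivia Jackson: $102.67

Top spender: Dave Jones ($163.43)

Dave Jones ($163.43)


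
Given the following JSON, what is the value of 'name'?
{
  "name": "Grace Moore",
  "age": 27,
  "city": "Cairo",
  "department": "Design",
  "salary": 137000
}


Looking up field 'name'
Value: Grace Moore

Grace Moore


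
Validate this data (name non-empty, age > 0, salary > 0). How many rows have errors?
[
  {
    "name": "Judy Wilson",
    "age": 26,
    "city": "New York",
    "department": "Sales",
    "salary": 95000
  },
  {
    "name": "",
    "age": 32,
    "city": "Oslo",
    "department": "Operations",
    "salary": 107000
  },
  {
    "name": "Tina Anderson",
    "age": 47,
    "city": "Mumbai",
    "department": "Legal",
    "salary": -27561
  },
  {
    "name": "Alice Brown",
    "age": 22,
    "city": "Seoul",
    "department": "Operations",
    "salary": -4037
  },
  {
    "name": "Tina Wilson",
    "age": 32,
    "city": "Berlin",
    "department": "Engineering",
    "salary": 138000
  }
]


Validating 5 records:
Rules: name non-empty, age > 0, salary > 0

  Row 1 (Judy Wilson): OK
  Row 2 (???): empty name
  Row 3 (Tina Anderson): negative salary: -27561
  Row 4 (Alice Brown): negative salary: -4037
  Row 5 (Tina Wilson): OK

Total errors: 3

3 errors


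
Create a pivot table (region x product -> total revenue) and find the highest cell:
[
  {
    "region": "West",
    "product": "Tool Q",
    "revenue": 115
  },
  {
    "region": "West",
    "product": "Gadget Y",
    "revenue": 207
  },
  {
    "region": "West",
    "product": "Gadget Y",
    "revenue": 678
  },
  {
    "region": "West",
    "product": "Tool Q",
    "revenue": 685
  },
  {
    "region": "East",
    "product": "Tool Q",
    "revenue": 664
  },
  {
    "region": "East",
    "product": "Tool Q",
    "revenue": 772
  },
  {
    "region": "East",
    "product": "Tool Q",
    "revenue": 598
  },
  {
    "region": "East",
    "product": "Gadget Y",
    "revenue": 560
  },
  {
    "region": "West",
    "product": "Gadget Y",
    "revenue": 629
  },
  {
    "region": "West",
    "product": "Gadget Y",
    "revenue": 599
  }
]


Pivot: region (rows) x product (columns) -> total revenue

     Gadget Y      Tool Q      
East           560          2034  
West          2113           800  

Highest: West / Gadget Y = $2113

West / Gadget Y = $2113


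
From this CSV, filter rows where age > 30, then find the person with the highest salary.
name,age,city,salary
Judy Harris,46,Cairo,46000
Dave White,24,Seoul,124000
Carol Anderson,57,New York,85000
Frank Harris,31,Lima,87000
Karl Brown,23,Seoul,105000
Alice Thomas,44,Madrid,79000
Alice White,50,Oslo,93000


Filter: age > 30
Sort by: salary (descending)

Filtered records (5):
  Alice White, age 50, salary $93000
  Frank Harris, age 31, salary $87000
  Carol Anderson, age 57, salary $85000
  Alice Thomas, age 44, salary $79000
  Judy Harris, age 46, salary $46000

Highest salary: Alice White ($93000)

Alice White


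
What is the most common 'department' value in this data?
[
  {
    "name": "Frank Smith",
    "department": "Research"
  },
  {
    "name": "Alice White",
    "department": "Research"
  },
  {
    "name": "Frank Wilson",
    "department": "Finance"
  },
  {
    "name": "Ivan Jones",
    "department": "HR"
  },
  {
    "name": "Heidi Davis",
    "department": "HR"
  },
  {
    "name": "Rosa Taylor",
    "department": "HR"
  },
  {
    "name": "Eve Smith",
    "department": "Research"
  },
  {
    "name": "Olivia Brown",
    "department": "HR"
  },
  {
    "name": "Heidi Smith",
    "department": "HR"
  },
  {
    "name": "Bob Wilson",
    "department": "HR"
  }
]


Counting 'department' values across 10 records:

  HR: 6 ######
  Research: 3 ###
  Finance: 1 #

Most common: HR (6 times)

HR (6 times)


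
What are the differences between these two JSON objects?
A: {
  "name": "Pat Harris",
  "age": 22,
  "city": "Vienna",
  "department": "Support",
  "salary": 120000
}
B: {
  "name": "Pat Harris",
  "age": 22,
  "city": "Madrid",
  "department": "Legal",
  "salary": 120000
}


Comparing each field (in key order):
  name: same
  age: same
  city: DIFFERENT
  department: DIFFERENT
  salary: same
Differences:
  city: Vienna -> Madrid
  department: Support -> Legal

2 field(s) changed

2 changes: city, department


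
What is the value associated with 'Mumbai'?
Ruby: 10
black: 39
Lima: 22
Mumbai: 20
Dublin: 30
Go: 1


Looking up key 'Mumbai'
Value: 20

20


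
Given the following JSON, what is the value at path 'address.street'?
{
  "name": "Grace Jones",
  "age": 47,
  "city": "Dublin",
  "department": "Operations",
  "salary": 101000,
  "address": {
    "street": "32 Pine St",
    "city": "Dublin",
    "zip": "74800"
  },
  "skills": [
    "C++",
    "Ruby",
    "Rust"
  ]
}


Query: address.street
Path: address -> street
Value: 32 Pine St

32 Pine St


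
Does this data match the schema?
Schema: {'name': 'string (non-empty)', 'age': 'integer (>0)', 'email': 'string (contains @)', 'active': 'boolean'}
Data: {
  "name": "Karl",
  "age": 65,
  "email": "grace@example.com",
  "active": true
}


Validating each field against schema:
  name: OK (non-empty string)
  age: OK (positive integer)
  email: OK (string with @)
  active: OK (boolean)

Result: VALID

VALID


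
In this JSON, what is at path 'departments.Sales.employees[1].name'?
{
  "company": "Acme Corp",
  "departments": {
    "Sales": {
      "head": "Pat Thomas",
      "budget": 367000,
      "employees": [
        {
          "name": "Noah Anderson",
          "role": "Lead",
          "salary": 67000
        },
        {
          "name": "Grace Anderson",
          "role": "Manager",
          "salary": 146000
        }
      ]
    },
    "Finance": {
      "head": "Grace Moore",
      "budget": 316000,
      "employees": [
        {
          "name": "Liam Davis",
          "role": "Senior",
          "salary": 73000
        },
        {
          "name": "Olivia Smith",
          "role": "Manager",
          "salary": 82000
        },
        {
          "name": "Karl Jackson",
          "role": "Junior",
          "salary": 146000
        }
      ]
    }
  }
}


Path: departments.Sales.employees[1].name

Navigate:
  -> departments
  -> Sales
  -> employees[1].name = 'Grace Anderson'

Grace Anderson


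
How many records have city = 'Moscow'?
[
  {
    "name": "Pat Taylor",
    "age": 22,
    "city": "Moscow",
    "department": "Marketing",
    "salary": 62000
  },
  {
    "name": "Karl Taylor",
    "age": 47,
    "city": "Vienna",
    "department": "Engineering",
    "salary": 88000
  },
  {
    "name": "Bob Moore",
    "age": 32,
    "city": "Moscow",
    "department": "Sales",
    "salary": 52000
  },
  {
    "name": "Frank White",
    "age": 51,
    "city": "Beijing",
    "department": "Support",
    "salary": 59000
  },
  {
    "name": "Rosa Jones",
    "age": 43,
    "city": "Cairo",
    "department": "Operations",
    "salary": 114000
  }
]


Data: 5 records
Condition: city = 'Moscow'

Checking each record:
  Pat Taylor: Moscow MATCH
  Karl Taylor: Vienna
  Bob Moore: Moscow MATCH
  Frank White: Beijing
  Rosa Jones: Cairo

Count: 2

2


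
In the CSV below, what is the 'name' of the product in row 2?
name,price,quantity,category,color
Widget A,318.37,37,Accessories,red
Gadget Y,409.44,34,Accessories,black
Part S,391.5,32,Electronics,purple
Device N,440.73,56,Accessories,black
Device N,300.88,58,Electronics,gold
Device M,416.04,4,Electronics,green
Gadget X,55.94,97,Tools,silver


Query: Row 2 ('Gadget Y'), column 'name'
Value: Gadget Y

Gadget Y


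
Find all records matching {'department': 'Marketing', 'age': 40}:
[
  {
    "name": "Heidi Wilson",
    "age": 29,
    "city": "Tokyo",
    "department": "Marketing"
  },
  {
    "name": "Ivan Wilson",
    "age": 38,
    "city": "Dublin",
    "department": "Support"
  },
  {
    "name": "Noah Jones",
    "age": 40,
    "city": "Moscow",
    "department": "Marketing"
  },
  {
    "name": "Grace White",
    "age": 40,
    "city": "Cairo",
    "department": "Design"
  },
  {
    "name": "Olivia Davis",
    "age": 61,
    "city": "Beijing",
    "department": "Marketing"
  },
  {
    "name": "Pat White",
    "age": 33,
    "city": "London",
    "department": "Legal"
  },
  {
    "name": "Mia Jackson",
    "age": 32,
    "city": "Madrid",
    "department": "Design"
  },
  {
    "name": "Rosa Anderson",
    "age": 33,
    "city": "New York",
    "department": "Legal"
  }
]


Search criteria: {'department': 'Marketing', 'age': 40}

Checking 8 records:
  Heidi Wilson: {department: Marketing, age: 29}
  Ivan Wilson: {department: Support, age: 38}
  Noah Jones: {department: Marketing, age: 40} <-- MATCH
  Grace White: {department: Design, age: 40}
  Olivia Davis: {department: Marketing, age: 61}
  Pat White: {department: Legal, age: 33}
  Mia Jackson: {department: Design, age: 32}
  Rosa Anderson: {department: Legal, age: 33}

Matches: ["Noah Jones"]

["Noah Jones"]


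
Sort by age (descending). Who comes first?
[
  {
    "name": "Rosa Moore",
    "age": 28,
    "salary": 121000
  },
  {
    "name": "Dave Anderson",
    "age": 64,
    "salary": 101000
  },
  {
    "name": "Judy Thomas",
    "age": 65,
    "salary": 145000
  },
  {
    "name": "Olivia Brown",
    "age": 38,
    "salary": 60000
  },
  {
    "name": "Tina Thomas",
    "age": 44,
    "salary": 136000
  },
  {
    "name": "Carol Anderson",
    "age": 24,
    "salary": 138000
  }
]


Sort by: age (descending)

Sorted order:
  1. Judy Thomas (age = 65)
  2. Dave Anderson (age = 64)
  3. Tina Thomas (age = 44)
  4. Olivia Brown (age = 38)
  5. Rosa Moore (age = 28)
  6. Carol Anderson (age = 24)

First: Judy Thomas

Judy Thomas


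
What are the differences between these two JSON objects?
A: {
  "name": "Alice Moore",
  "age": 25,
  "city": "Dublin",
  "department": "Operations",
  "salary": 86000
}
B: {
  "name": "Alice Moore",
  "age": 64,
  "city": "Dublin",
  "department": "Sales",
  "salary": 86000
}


Comparing each field (in key order):
  name: same
  age: DIFFERENT
  city: same
  department: DIFFERENT
  salary: same
Differences:
  age: 25 -> 64
  department: Operations -> Sales

2 field(s) changed

2 changes: age, department


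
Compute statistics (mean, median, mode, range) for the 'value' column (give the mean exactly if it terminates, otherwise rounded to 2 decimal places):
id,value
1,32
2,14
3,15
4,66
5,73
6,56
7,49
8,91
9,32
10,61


Data: [32, 14, 15, 66, 73, 56, 49, 91, 32, 61]
Count: 10
Sum: 489
Mean: 489/10 = 48.9
Sorted: [14, 15, 32, 32, 49, 56, 61, 66, 73, 91]
Median: 52.5
Mode: 32 (2 times)
Range: 91 - 14 = 77
Min: 14, Max: 91

mean=48.9, median=52.5, mode=32, range=77


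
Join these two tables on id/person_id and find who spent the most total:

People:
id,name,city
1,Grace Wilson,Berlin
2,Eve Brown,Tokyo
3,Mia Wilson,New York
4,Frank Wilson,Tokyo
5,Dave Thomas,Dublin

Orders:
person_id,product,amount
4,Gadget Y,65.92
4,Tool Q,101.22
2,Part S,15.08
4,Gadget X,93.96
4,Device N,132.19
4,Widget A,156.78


Join on: people.id = orders.person_id

Joined rows:
  Frank Wilson (Tokyo) bought Gadget Y for $65.92
  Frank Wilson (Tokyo) bought Tool Q for $101.22
  Eve Brown (Tokyo) bought Part S for $15.08
  Frank Wilson (Tokyo) bought Gadget X for $93.96
  Frank Wilson (Tokyo) bought Device N for $132.19
  Frank Wilson (Tokyo) bought Widget A for $156.78

Total per person:
  Frank Wilson: $550.07
  Eve Brown: $15.08

Top spender: Frank Wilson ($550.07)

Frank Wilson ($550.07)


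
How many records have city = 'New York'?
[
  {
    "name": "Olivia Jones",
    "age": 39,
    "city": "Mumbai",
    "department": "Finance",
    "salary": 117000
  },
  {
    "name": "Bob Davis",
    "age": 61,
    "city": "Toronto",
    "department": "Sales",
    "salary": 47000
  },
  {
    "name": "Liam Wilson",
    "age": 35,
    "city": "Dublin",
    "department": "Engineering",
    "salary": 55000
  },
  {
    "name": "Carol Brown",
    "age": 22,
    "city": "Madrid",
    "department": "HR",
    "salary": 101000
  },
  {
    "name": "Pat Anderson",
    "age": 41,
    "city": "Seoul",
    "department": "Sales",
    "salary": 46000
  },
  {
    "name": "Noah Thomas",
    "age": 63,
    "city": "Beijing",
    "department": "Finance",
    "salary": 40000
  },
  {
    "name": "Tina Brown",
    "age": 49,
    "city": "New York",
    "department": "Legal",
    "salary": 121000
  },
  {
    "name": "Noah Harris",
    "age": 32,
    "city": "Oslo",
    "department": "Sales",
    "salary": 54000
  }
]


Data: 8 records
Condition: city = 'New York'

Checking each record:
  Olivia Jones: Mumbai
  Bob Davis: Toronto
  Liam Wilson: Dublin
  Carol Brown: Madrid
  Pat Anderson: Seoul
  Noah Thomas: Beijing
  Tina Brown: New York MATCH
  Noah Harris: Oslo

Count: 1

1


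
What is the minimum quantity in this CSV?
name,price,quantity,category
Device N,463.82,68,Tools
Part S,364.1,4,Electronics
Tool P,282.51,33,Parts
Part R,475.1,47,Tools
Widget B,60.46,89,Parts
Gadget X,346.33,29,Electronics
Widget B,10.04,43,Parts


Computing minimum quantity:
Values: [68, 4, 33, 47, 89, 29, 43]
Min = 4

4


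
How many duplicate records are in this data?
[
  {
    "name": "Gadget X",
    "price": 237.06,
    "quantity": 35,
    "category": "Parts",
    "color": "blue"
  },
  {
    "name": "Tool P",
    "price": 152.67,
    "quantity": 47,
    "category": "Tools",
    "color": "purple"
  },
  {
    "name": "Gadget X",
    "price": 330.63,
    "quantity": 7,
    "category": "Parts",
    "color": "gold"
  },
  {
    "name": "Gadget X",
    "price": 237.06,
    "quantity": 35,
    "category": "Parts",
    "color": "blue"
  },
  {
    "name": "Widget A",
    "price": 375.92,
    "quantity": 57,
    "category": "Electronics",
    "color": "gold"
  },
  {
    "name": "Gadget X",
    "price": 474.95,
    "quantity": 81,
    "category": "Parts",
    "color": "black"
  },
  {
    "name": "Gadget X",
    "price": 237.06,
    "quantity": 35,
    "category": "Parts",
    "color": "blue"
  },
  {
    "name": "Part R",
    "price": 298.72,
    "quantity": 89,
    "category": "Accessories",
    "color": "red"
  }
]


Checking 8 records for duplicates:

  Row 1: Gadget X ($237.06, qty 35)
  Row 2: Tool P ($152.67, qty 47)
  Row 3: Gadget X ($330.63, qty 7)
  Row 4: Gadget X ($237.06, qty 35) <-- DUPLICATE
  Row 5: Widget A ($375.92, qty 57)
  Row 6: Gadget X ($474.95, qty 81)
  Row 7: Gadget X ($237.06, qty 35) <-- DUPLICATE
  Row 8: Part R ($298.72, qty 89)

Duplicates found: 2
Unique records: 6

2 duplicates, 6 unique


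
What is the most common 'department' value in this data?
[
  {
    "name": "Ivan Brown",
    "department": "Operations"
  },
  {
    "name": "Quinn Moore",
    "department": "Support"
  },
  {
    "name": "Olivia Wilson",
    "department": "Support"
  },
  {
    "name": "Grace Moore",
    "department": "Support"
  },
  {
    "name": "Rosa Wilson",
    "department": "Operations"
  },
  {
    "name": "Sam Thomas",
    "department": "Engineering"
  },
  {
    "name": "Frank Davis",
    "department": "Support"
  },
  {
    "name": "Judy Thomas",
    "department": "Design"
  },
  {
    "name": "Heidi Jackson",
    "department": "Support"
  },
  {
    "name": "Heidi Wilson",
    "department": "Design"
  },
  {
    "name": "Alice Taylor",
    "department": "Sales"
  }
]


Counting 'department' values across 11 records:

  Support: 5 #####
  Operations: 2 ##
  Design: 2 ##
  Engineering: 1 #
  Sales: 1 #

Most common: Support (5 times)

Support (5 times)


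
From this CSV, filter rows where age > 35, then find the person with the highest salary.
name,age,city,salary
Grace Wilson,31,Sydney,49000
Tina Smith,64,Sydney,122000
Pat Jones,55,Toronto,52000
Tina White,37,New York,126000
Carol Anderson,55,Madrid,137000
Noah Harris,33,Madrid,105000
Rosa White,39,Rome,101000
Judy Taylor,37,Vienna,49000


Filter: age > 35
Sort by: salary (descending)

Filtered records (6):
  Carol Anderson, age 55, salary $137000
  Tina White, age 37, salary $126000
  Tina Smith, age 64, salary $122000
  Rosa White, age 39, salary $101000
  Pat Jones, age 55, salary $52000
  Judy Taylor, age 37, salary $49000

Highest salary: Carol Anderson ($137000)

Carol Anderson


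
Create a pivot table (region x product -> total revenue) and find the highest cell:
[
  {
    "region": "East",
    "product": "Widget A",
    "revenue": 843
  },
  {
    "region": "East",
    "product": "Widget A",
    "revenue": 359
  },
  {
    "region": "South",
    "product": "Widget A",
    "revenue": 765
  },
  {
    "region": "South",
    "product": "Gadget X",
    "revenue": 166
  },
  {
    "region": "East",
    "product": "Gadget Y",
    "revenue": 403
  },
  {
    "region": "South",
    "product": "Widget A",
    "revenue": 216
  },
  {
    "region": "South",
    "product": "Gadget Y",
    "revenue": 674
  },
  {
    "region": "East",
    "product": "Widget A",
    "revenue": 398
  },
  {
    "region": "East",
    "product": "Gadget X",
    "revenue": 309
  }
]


Pivot: region (rows) x product (columns) -> total revenue

     Gadget X      Gadget Y      Widget A    
East           309           403          1600  
South          166           674           981  

Highest: East / Widget A = $1600

East / Widget A = $1600


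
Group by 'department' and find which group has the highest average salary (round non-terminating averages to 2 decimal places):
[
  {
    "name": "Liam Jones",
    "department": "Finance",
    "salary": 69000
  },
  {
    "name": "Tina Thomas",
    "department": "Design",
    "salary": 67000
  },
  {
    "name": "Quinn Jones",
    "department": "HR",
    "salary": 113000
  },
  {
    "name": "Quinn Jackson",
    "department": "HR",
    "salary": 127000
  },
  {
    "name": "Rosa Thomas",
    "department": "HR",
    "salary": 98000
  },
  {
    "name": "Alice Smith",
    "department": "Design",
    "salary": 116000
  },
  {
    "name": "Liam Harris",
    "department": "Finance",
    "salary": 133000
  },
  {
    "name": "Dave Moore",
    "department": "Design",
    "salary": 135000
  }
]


Group by: department

Groups:
  Design: 3 people, avg salary = 318000/3 = $106000
  Finance: 2 people, avg salary = 202000/2 = $101000
  HR: 3 people, avg salary = 338000/3 ≈ $112666.67

Highest average salary: HR (≈$112666.67)

HR (≈$112666.67)


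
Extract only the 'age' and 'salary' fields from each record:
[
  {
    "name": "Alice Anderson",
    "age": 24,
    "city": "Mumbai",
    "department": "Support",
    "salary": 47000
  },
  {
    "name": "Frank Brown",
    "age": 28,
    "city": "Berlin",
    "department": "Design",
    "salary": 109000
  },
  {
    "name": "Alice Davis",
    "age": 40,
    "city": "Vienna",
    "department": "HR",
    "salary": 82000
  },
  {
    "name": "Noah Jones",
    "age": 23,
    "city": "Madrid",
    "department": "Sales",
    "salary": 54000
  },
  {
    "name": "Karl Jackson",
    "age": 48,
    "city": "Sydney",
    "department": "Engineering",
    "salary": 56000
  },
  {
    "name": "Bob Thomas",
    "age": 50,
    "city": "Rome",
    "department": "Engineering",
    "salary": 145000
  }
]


Original: 6 records with fields: name, age, city, department, salary
Keep: ['age', 'salary']
Drop: ['name', 'city', 'department']
Result: 6 records, 2 fields each

[
  {
    "age": 24,
    "salary": 47000
  },
  {
    "age": 28,
    "salary": 109000
  },
  {
    "age": 40,
    "salary": 82000
  },
  {
    "age": 23,
    "salary": 54000
  },
  {
    "age": 48,
    "salary": 56000
  },
  {
    "age": 50,
    "salary": 145000
  }
]


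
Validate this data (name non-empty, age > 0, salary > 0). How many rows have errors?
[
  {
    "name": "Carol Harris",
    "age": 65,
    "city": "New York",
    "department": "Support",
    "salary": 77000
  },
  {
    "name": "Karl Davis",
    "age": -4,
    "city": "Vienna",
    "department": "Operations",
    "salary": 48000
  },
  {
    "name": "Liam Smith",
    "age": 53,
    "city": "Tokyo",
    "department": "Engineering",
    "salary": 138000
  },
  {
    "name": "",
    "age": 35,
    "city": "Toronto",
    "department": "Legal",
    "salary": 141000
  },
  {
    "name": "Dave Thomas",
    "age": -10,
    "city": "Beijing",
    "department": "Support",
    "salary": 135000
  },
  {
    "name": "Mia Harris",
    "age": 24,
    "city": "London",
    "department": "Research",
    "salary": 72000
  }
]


Validating 6 records:
Rules: name non-empty, age > 0, salary > 0

  Row 1 (Carol Harris): OK
  Row 2 (Karl Davis): negative age: -4
  Row 3 (Liam Smith): OK
  Row 4 (???): empty name
  Row 5 (Dave Thomas): negative age: -10
  Row 6 (Mia Harris): OK

Total errors: 3

3 errors


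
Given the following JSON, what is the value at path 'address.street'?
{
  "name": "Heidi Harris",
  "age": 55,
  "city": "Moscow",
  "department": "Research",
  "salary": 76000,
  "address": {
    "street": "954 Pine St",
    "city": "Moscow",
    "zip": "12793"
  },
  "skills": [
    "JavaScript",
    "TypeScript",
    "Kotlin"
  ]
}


Query: address.street
Path: address -> street
Value: 954 Pine St

954 Pine St


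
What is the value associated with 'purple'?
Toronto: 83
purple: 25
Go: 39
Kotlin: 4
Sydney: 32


Looking up key 'purple'
Value: 25

25


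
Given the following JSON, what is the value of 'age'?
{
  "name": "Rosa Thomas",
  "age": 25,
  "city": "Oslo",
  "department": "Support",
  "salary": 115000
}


Looking up field 'age'
Value: 25

25


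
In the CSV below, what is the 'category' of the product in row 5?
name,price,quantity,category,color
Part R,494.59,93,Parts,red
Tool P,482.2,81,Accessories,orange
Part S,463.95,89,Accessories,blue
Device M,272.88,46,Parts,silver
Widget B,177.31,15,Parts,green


Query: Row 5 ('Widget B'), column 'category'
Value: Parts

Parts


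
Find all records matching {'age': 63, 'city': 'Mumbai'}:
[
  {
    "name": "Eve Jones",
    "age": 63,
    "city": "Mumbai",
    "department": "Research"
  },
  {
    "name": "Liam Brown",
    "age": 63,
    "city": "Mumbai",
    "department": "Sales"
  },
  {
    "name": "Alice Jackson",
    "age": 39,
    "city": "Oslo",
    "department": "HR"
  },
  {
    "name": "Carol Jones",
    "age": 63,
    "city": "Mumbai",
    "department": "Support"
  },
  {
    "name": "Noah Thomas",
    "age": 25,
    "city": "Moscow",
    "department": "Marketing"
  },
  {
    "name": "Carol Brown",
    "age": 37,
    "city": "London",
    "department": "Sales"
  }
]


Search criteria: {'age': 63, 'city': 'Mumbai'}

Checking 6 records:
  Eve Jones: {age: 63, city: Mumbai} <-- MATCH
  Liam Brown: {age: 63, city: Mumbai} <-- MATCH
  Alice Jackson: {age: 39, city: Oslo}
  Carol Jones: {age: 63, city: Mumbai} <-- MATCH
  Noah Thomas: {age: 25, city: Moscow}
  Carol Brown: {age: 37, city: London}

Matches: ["Eve Jones", "Liam Brown", "Carol Jones"]

["Eve Jones", "Liam Brown", "Carol Jones"]


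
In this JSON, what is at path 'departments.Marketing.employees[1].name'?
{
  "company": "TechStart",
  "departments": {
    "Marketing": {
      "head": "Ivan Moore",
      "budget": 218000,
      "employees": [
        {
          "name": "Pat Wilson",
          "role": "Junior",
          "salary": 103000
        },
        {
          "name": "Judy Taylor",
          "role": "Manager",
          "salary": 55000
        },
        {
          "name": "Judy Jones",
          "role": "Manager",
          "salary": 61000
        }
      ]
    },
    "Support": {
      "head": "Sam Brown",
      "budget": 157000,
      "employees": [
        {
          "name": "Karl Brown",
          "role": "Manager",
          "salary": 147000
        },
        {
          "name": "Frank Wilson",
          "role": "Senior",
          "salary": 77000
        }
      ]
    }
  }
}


Path: departments.Marketing.employees[1].name

Navigate:
  -> departments
  -> Marketing
  -> employees[1].name = 'Judy Taylor'

Judy Taylor


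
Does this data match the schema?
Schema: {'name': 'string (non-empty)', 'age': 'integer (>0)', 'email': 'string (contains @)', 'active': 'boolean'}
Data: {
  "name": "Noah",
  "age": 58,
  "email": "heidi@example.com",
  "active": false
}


Validating each field against schema:
  name: OK (non-empty string)
  age: OK (positive integer)
  email: OK (string with @)
  active: OK (boolean)

Result: VALID

VALID


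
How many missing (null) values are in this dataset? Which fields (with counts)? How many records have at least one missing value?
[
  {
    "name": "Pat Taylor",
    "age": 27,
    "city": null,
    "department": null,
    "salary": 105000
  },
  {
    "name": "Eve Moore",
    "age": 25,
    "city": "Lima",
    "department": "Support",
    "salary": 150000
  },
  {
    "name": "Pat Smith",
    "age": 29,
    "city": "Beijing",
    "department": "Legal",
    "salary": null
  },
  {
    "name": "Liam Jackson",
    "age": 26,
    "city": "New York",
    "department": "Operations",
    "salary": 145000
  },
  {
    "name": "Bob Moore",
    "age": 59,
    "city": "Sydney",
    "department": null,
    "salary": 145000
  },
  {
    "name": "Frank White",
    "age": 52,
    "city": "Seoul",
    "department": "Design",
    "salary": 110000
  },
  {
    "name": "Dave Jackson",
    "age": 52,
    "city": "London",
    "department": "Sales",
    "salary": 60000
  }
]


Checking for missing (null) values in 7 records:

  Pat Taylor: city, department
  Eve Moore: complete
  Pat Smith: salary
  Liam Jackson: complete
  Bob Moore: department
  Frank White: complete
  Dave Jackson: complete

Per field:
  name: 0 missing
  age: 0 missing
  city: 1 missing
  department: 2 missing
  salary: 1 missing

Total missing values: 4
Records with any missing: 3

4 missing values (city: 1, department: 2, salary: 1); 3 incomplete records
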